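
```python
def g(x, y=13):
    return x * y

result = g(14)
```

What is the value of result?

Step 1: g(14) uses default y = 13.
Step 2: Returns 14 * 13 = 182.
Step 3: result = 182

The answer is 182.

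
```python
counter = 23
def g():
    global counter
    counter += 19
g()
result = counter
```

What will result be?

Step 1: counter = 23 globally.
Step 2: g() modifies global counter: counter += 19 = 42.
Step 3: result = 42

The answer is 42.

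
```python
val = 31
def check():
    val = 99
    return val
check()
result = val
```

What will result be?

Step 1: Global val = 31.
Step 2: check() creates local val = 99 (shadow, not modification).
Step 3: After check() returns, global val is unchanged. result = 31

The answer is 31.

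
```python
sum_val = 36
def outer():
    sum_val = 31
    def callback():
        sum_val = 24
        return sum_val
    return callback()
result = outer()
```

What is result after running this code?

Step 1: Three scopes define sum_val: global (36), outer (31), callback (24).
Step 2: callback() has its own local sum_val = 24, which shadows both enclosing and global.
Step 3: result = 24 (local wins in LEGB)

The answer is 24.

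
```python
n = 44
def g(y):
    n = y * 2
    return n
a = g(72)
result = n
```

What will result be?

Step 1: Global n = 44.
Step 2: g(72) creates local n = 72 * 2 = 144.
Step 3: Global n unchanged because no global keyword. result = 44

The answer is 44.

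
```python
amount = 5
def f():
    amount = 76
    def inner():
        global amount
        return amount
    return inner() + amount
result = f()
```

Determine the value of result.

Step 1: Global amount = 5. f() shadows with local amount = 76.
Step 2: inner() uses global keyword, so inner() returns global amount = 5.
Step 3: f() returns 5 + 76 = 81

The answer is 81.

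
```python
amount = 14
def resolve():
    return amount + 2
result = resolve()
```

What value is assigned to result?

Step 1: amount = 14 is defined globally.
Step 2: resolve() looks up amount from global scope = 14, then computes 14 + 2 = 16.
Step 3: result = 16

The answer is 16.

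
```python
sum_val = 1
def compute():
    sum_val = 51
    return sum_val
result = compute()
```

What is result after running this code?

Step 1: Global sum_val = 1.
Step 2: compute() creates local sum_val = 51, shadowing the global.
Step 3: Returns local sum_val = 51. result = 51

The answer is 51.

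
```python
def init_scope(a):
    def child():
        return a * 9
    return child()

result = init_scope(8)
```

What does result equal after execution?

Step 1: init_scope(8) binds parameter a = 8.
Step 2: child() accesses a = 8 from enclosing scope.
Step 3: result = 8 * 9 = 72

The answer is 72.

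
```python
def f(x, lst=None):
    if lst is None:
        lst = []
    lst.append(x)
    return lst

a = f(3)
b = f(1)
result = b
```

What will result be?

Step 1: None default with guard creates a NEW list each call.
Step 2: a = [3] (fresh list). b = [1] (another fresh list).
Step 3: result = [1] (this is the fix for mutable default)

The answer is [1].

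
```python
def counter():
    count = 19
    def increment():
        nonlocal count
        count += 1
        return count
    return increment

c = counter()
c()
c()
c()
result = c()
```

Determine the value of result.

Step 1: counter() creates closure with count = 19.
Step 2: Each c() call increments count via nonlocal. After 4 calls: 19 + 4 = 23.
Step 3: result = 23

The answer is 23.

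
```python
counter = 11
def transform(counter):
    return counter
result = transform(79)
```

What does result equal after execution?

Step 1: Global counter = 11.
Step 2: transform(79) takes parameter counter = 79, which shadows the global.
Step 3: result = 79

The answer is 79.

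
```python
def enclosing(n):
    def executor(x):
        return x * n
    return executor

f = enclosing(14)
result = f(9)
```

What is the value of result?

Step 1: enclosing(14) creates a closure capturing n = 14.
Step 2: f(9) computes 9 * 14 = 126.
Step 3: result = 126

The answer is 126.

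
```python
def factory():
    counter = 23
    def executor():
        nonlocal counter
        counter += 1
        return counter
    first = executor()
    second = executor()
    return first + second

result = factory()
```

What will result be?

Step 1: counter starts at 23.
Step 2: First call: counter = 23 + 1 = 24, returns 24.
Step 3: Second call: counter = 24 + 1 = 25, returns 25.
Step 4: result = 24 + 25 = 49

The answer is 49.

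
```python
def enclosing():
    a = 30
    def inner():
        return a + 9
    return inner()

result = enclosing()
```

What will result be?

Step 1: enclosing() defines a = 30.
Step 2: inner() reads a = 30 from enclosing scope, returns 30 + 9 = 39.
Step 3: result = 39

The answer is 39.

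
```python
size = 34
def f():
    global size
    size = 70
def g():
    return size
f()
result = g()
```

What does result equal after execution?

Step 1: size = 34.
Step 2: f() sets global size = 70.
Step 3: g() reads global size = 70. result = 70

The answer is 70.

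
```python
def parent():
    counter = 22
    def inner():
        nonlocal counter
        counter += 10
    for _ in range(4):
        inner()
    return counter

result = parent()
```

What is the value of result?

Step 1: counter = 22.
Step 2: inner() is called 4 times in a loop, each adding 10 via nonlocal.
Step 3: counter = 22 + 10 * 4 = 62

The answer is 62.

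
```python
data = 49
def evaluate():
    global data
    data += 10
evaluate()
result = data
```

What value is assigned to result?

Step 1: data = 49 globally.
Step 2: evaluate() modifies global data: data += 10 = 59.
Step 3: result = 59

The answer is 59.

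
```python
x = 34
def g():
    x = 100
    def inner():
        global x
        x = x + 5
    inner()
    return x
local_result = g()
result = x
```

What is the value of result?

Step 1: Global x = 34. g() creates local x = 100.
Step 2: inner() declares global x and adds 5: global x = 34 + 5 = 39.
Step 3: g() returns its local x = 100 (unaffected by inner).
Step 4: result = global x = 39

The answer is 39.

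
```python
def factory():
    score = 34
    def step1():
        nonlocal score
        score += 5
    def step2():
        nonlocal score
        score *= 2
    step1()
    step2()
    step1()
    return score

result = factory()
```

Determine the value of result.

Step 1: score = 34.
Step 2: step1(): score = 34 + 5 = 39.
Step 3: step2(): score = 39 * 2 = 78.
Step 4: step1(): score = 78 + 5 = 83. result = 83

The answer is 83.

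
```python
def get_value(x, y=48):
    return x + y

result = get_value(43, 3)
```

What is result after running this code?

Step 1: get_value(43, 3) overrides default y with 3.
Step 2: Returns 43 + 3 = 46.
Step 3: result = 46

The answer is 46.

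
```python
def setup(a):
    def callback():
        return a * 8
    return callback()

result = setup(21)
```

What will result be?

Step 1: setup(21) binds parameter a = 21.
Step 2: callback() accesses a = 21 from enclosing scope.
Step 3: result = 21 * 8 = 168

The answer is 168.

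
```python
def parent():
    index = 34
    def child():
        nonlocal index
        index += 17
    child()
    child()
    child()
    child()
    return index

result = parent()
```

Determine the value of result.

Step 1: index starts at 34.
Step 2: child() is called 4 times, each adding 17.
Step 3: index = 34 + 17 * 4 = 102

The answer is 102.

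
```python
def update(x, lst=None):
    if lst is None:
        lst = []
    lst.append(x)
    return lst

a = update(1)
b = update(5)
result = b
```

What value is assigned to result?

Step 1: None default with guard creates a NEW list each call.
Step 2: a = [1] (fresh list). b = [5] (another fresh list).
Step 3: result = [5] (this is the fix for mutable default)

The answer is [5].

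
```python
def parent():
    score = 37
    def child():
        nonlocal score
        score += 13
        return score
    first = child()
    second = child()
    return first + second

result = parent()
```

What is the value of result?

Step 1: score starts at 37.
Step 2: First call: score = 37 + 13 = 50, returns 50.
Step 3: Second call: score = 50 + 13 = 63, returns 63.
Step 4: result = 50 + 63 = 113

The answer is 113.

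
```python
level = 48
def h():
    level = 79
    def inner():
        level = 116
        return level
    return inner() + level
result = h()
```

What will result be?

Step 1: h() has local level = 79. inner() has local level = 116.
Step 2: inner() returns its local level = 116.
Step 3: h() returns 116 + its own level (79) = 195

The answer is 195.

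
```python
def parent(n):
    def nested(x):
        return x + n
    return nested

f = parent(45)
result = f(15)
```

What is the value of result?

Step 1: parent(45) creates a closure that captures n = 45.
Step 2: f(15) calls the closure with x = 15, returning 15 + 45 = 60.
Step 3: result = 60

The answer is 60.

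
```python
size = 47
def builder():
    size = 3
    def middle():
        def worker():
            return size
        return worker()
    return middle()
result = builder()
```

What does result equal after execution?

Step 1: builder() defines size = 3. middle() and worker() have no local size.
Step 2: worker() checks local (none), enclosing middle() (none), enclosing builder() and finds size = 3.
Step 3: result = 3

The answer is 3.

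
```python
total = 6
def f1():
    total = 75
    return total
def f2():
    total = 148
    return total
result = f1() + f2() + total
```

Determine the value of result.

Step 1: Each function shadows global total with its own local.
Step 2: f1() returns 75, f2() returns 148.
Step 3: Global total = 6 is unchanged. result = 75 + 148 + 6 = 229

The answer is 229.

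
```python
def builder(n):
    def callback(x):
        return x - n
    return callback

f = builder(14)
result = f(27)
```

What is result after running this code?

Step 1: builder(14) creates a closure capturing n = 14.
Step 2: f(27) computes 27 - 14 = 13.
Step 3: result = 13

The answer is 13.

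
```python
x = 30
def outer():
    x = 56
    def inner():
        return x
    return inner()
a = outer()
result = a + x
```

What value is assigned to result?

Step 1: outer() has local x = 56. inner() reads from enclosing.
Step 2: outer() returns 56. Global x = 30 unchanged.
Step 3: result = 56 + 30 = 86

The answer is 86.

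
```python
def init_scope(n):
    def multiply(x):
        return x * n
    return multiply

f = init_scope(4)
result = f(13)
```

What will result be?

Step 1: init_scope(4) returns multiply closure with n = 4.
Step 2: f(13) computes 13 * 4 = 52.
Step 3: result = 52

The answer is 52.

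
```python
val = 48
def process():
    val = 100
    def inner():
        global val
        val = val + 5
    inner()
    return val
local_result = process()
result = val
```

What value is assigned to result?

Step 1: Global val = 48. process() creates local val = 100.
Step 2: inner() declares global val and adds 5: global val = 48 + 5 = 53.
Step 3: process() returns its local val = 100 (unaffected by inner).
Step 4: result = global val = 53

The answer is 53.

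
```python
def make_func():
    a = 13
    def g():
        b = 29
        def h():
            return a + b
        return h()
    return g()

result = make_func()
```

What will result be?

Step 1: make_func() defines a = 13. g() defines b = 29.
Step 2: h() accesses both from enclosing scopes: a = 13, b = 29.
Step 3: result = 13 + 29 = 42

The answer is 42.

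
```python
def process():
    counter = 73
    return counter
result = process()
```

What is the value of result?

Step 1: process() defines counter = 73 in its local scope.
Step 2: return counter finds the local variable counter = 73.
Step 3: result = 73

The answer is 73.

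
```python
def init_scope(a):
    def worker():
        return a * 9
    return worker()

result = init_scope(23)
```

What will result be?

Step 1: init_scope(23) binds parameter a = 23.
Step 2: worker() accesses a = 23 from enclosing scope.
Step 3: result = 23 * 9 = 207

The answer is 207.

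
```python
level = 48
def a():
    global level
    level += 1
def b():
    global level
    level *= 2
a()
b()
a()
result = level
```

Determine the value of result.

Step 1: level = 48.
Step 2: a(): level = 48 + 1 = 49.
Step 3: b(): level = 49 * 2 = 98.
Step 4: a(): level = 98 + 1 = 99

The answer is 99.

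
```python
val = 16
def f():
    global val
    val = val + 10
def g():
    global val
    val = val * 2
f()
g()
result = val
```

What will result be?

Step 1: val = 16.
Step 2: f() adds 10: val = 16 + 10 = 26.
Step 3: g() doubles: val = 26 * 2 = 52.
Step 4: result = 52

The answer is 52.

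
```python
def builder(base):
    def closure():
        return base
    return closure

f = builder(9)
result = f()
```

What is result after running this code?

Step 1: builder(9) creates closure capturing base = 9.
Step 2: f() returns the captured base = 9.
Step 3: result = 9

The answer is 9.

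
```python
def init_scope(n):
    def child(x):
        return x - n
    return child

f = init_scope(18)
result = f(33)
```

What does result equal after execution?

Step 1: init_scope(18) creates a closure capturing n = 18.
Step 2: f(33) computes 33 - 18 = 15.
Step 3: result = 15

The answer is 15.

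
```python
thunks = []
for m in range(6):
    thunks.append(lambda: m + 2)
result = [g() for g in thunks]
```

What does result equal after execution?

Step 1: All lambdas capture m by reference. After the loop, m = 5.
Step 2: Each call returns 5 + 2 = 7.
Step 3: result = [7, 7, 7, 7, 7, 7]

The answer is [7, 7, 7, 7, 7, 7].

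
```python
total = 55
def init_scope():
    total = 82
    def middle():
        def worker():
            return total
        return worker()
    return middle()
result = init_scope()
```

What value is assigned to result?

Step 1: init_scope() defines total = 82. middle() and worker() have no local total.
Step 2: worker() checks local (none), enclosing middle() (none), enclosing init_scope() and finds total = 82.
Step 3: result = 82

The answer is 82.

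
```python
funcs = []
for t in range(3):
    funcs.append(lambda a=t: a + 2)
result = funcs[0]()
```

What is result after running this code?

Step 1: Default argument a=t captures t's value at definition time.
Step 2: funcs[0] was defined when t = 0, so a defaults to 0.
Step 3: result = 0 + 2 = 2 (default arg fixes the late binding issue)

The answer is 2.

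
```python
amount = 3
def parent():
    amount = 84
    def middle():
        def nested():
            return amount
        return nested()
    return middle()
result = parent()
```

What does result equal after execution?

Step 1: parent() defines amount = 84. middle() and nested() have no local amount.
Step 2: nested() checks local (none), enclosing middle() (none), enclosing parent() and finds amount = 84.
Step 3: result = 84

The answer is 84.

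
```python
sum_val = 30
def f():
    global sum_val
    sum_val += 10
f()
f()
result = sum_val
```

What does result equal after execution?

Step 1: sum_val = 30.
Step 2: First f(): sum_val = 30 + 10 = 40.
Step 3: Second f(): sum_val = 40 + 10 = 50. result = 50

The answer is 50.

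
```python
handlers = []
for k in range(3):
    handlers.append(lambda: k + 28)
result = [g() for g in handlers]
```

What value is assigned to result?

Step 1: All lambdas capture k by reference. After the loop, k = 2.
Step 2: Each call returns 2 + 28 = 30.
Step 3: result = [30, 30, 30]

The answer is [30, 30, 30].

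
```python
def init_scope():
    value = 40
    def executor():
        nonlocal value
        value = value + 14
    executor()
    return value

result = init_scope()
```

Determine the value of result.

Step 1: init_scope() sets value = 40.
Step 2: executor() uses nonlocal to modify value in init_scope's scope: value = 40 + 14 = 54.
Step 3: init_scope() returns the modified value = 54

The answer is 54.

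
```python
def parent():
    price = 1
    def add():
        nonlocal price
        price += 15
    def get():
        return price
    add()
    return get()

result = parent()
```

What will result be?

Step 1: price = 1. add() modifies it via nonlocal, get() reads it.
Step 2: add() makes price = 1 + 15 = 16.
Step 3: get() returns 16. result = 16

The answer is 16.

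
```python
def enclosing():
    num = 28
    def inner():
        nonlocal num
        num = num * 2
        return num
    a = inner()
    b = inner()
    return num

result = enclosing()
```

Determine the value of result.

Step 1: num starts at 28.
Step 2: First inner(): num = 28 * 2 = 56.
Step 3: Second inner(): num = 56 * 2 = 112.
Step 4: result = 112

The answer is 112.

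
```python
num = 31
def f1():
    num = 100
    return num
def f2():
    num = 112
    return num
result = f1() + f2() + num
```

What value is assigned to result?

Step 1: Each function shadows global num with its own local.
Step 2: f1() returns 100, f2() returns 112.
Step 3: Global num = 31 is unchanged. result = 100 + 112 + 31 = 243

The answer is 243.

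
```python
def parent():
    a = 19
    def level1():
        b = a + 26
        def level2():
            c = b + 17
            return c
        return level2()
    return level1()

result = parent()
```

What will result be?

Step 1: a = 19. b = a + 26 = 45.
Step 2: c = b + 17 = 45 + 17 = 62.
Step 3: result = 62

The answer is 62.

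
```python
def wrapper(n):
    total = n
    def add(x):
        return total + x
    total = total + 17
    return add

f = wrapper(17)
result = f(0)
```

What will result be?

Step 1: wrapper(17) sets total = 17, then total = 17 + 17 = 34.
Step 2: Closures capture by reference, so add sees total = 34.
Step 3: f(0) returns 34 + 0 = 34

The answer is 34.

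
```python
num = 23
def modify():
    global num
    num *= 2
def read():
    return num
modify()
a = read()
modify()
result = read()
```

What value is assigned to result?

Step 1: num = 23.
Step 2: First modify(): num = 23 * 2 = 46.
Step 3: Second modify(): num = 46 * 2 = 92.
Step 4: read() returns 92

The answer is 92.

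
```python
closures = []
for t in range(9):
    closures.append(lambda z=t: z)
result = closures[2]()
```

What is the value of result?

Step 1: Default argument z=t captures t's value at each iteration.
Step 2: closures[2] captured z = 2 when t was 2.
Step 3: result = 2

The answer is 2.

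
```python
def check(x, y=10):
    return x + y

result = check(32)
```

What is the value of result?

Step 1: check(32) uses default y = 10.
Step 2: Returns 32 + 10 = 42.
Step 3: result = 42

The answer is 42.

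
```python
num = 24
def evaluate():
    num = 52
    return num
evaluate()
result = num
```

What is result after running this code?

Step 1: num = 24 globally.
Step 2: evaluate() creates a LOCAL num = 52 (no global keyword!).
Step 3: The global num is unchanged. result = 24

The answer is 24.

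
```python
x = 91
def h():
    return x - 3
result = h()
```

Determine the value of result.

Step 1: x = 91 is defined globally.
Step 2: h() looks up x from global scope = 91, then computes 91 - 3 = 88.
Step 3: result = 88

The answer is 88.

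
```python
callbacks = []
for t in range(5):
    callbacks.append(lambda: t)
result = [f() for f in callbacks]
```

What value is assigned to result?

Step 1: All 5 lambdas share the same variable t.
Step 2: After the loop, t = 4.
Step 3: Each call returns 4. result = [4, 4, 4, 4, 4]

The answer is [4, 4, 4, 4, 4].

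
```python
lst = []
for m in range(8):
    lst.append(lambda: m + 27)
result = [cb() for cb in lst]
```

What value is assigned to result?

Step 1: All lambdas capture m by reference. After the loop, m = 7.
Step 2: Each call returns 7 + 27 = 34.
Step 3: result = [34, 34, 34, 34, 34, 34, 34, 34]

The answer is [34, 34, 34, 34, 34, 34, 34, 34].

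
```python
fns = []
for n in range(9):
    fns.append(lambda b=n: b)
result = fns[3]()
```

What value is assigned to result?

Step 1: Default argument b=n captures n's value at each iteration.
Step 2: fns[3] captured b = 3 when n was 3.
Step 3: result = 3

The answer is 3.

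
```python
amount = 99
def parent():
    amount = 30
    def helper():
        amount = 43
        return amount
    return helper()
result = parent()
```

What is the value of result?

Step 1: Three scopes define amount: global (99), parent (30), helper (43).
Step 2: helper() has its own local amount = 43, which shadows both enclosing and global.
Step 3: result = 43 (local wins in LEGB)

The answer is 43.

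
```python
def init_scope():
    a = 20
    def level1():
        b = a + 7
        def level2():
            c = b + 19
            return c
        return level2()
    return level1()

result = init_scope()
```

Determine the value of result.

Step 1: a = 20. b = a + 7 = 27.
Step 2: c = b + 19 = 27 + 19 = 46.
Step 3: result = 46

The answer is 46.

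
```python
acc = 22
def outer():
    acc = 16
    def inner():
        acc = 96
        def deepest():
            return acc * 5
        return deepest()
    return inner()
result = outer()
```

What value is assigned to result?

Step 1: deepest() looks up acc through LEGB: not local, finds acc = 96 in enclosing inner().
Step 2: Returns 96 * 5 = 480.
Step 3: result = 480

The answer is 480.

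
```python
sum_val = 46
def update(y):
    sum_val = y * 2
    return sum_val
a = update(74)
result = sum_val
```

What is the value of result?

Step 1: Global sum_val = 46.
Step 2: update(74) creates local sum_val = 74 * 2 = 148.
Step 3: Global sum_val unchanged because no global keyword. result = 46

The answer is 46.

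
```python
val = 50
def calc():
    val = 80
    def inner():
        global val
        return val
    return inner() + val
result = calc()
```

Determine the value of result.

Step 1: Global val = 50. calc() shadows with local val = 80.
Step 2: inner() uses global keyword, so inner() returns global val = 50.
Step 3: calc() returns 50 + 80 = 130

The answer is 130.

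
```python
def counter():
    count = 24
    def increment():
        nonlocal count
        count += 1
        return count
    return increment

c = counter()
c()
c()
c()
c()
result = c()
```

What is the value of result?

Step 1: counter() creates closure with count = 24.
Step 2: Each c() call increments count via nonlocal. After 5 calls: 24 + 5 = 29.
Step 3: result = 29

The answer is 29.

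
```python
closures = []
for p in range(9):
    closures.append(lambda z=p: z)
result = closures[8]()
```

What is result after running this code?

Step 1: Default argument z=p captures p's value at each iteration.
Step 2: closures[8] captured z = 8 when p was 8.
Step 3: result = 8

The answer is 8.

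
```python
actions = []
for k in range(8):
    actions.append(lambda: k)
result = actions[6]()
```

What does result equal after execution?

Step 1: The loop creates 8 lambdas, all referencing the same variable k.
Step 2: After the loop, k = 7 (final value).
Step 3: actions[6]() looks up k at call time and finds 7. This is the late binding gotcha. result = 7

The answer is 7.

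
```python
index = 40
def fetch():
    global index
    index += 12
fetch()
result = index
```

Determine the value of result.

Step 1: index = 40 globally.
Step 2: fetch() modifies global index: index += 12 = 52.
Step 3: result = 52

The answer is 52.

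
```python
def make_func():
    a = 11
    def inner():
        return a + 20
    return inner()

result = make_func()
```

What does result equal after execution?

Step 1: make_func() defines a = 11.
Step 2: inner() reads a = 11 from enclosing scope, returns 11 + 20 = 31.
Step 3: result = 31

The answer is 31.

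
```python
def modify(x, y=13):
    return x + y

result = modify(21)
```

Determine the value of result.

Step 1: modify(21) uses default y = 13.
Step 2: Returns 21 + 13 = 34.
Step 3: result = 34

The answer is 34.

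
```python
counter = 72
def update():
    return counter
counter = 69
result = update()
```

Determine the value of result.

Step 1: counter is first set to 72, then reassigned to 69.
Step 2: update() is called after the reassignment, so it looks up the current global counter = 69.
Step 3: result = 69

The answer is 69.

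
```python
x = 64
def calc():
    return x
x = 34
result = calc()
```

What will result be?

Step 1: x is first set to 64, then reassigned to 34.
Step 2: calc() is called after the reassignment, so it looks up the current global x = 34.
Step 3: result = 34

The answer is 34.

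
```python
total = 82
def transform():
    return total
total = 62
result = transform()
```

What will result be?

Step 1: total is first set to 82, then reassigned to 62.
Step 2: transform() is called after the reassignment, so it looks up the current global total = 62.
Step 3: result = 62

The answer is 62.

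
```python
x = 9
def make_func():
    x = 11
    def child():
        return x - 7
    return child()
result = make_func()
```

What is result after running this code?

Step 1: make_func() shadows global x with x = 11.
Step 2: child() finds x = 11 in enclosing scope, computes 11 - 7 = 4.
Step 3: result = 4

The answer is 4.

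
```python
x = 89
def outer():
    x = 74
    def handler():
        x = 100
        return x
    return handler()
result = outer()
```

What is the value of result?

Step 1: Three scopes define x: global (89), outer (74), handler (100).
Step 2: handler() has its own local x = 100, which shadows both enclosing and global.
Step 3: result = 100 (local wins in LEGB)

The answer is 100.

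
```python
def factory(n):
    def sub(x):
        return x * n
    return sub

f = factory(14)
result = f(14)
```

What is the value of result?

Step 1: factory(14) creates a closure capturing n = 14.
Step 2: f(14) computes 14 * 14 = 196.
Step 3: result = 196

The answer is 196.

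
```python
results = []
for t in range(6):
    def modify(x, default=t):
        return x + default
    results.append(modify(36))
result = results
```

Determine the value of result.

Step 1: Default argument default=t is evaluated at function definition time.
Step 2: Each iteration creates modify with default = current t value.
Step 3: modify(36) returns 36 + default. results = [36, 37, 38, 39, 40, 41]

The answer is [36, 37, 38, 39, 40, 41].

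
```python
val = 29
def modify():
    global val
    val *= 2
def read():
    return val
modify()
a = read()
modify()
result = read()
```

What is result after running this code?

Step 1: val = 29.
Step 2: First modify(): val = 29 * 2 = 58.
Step 3: Second modify(): val = 58 * 2 = 116.
Step 4: read() returns 116

The answer is 116.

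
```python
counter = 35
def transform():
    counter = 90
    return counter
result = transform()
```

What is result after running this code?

Step 1: Global counter = 35.
Step 2: transform() creates local counter = 90, shadowing the global.
Step 3: Returns local counter = 90. result = 90

The answer is 90.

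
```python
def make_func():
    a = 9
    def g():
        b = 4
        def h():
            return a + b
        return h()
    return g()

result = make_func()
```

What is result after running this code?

Step 1: make_func() defines a = 9. g() defines b = 4.
Step 2: h() accesses both from enclosing scopes: a = 9, b = 4.
Step 3: result = 9 + 4 = 13

The answer is 13.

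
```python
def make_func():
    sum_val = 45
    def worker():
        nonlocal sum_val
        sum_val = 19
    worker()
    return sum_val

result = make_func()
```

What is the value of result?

Step 1: make_func() sets sum_val = 45.
Step 2: worker() uses nonlocal to reassign sum_val = 19.
Step 3: result = 19

The answer is 19.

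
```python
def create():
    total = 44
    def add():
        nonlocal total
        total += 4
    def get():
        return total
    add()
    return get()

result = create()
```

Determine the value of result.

Step 1: total = 44. add() modifies it via nonlocal, get() reads it.
Step 2: add() makes total = 44 + 4 = 48.
Step 3: get() returns 48. result = 48

The answer is 48.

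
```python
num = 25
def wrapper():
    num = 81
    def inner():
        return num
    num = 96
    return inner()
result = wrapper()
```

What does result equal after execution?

Step 1: wrapper() sets num = 81, then later num = 96.
Step 2: inner() is called after num is reassigned to 96. Closures capture variables by reference, not by value.
Step 3: result = 96

The answer is 96.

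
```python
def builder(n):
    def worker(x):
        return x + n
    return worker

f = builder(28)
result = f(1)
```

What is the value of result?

Step 1: builder(28) creates a closure that captures n = 28.
Step 2: f(1) calls the closure with x = 1, returning 1 + 28 = 29.
Step 3: result = 29

The answer is 29.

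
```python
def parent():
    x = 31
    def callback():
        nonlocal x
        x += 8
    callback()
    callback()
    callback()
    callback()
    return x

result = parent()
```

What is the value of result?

Step 1: x starts at 31.
Step 2: callback() is called 4 times, each adding 8.
Step 3: x = 31 + 8 * 4 = 63

The answer is 63.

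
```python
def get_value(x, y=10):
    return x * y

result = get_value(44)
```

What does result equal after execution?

Step 1: get_value(44) uses default y = 10.
Step 2: Returns 44 * 10 = 440.
Step 3: result = 440

The answer is 440.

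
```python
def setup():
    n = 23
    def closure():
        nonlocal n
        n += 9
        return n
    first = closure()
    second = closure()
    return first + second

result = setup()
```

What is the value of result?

Step 1: n starts at 23.
Step 2: First call: n = 23 + 9 = 32, returns 32.
Step 3: Second call: n = 32 + 9 = 41, returns 41.
Step 4: result = 32 + 41 = 73

The answer is 73.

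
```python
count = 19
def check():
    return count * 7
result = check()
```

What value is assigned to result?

Step 1: count = 19 is defined globally.
Step 2: check() looks up count from global scope = 19, then computes 19 * 7 = 133.
Step 3: result = 133

The answer is 133.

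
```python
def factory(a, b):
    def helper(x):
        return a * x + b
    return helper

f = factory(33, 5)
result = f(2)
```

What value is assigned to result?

Step 1: factory(33, 5) captures a = 33, b = 5.
Step 2: f(2) computes 33 * 2 + 5 = 71.
Step 3: result = 71

The answer is 71.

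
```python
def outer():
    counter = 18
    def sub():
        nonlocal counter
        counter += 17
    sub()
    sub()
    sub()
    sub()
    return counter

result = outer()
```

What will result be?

Step 1: counter starts at 18.
Step 2: sub() is called 4 times, each adding 17.
Step 3: counter = 18 + 17 * 4 = 86

The answer is 86.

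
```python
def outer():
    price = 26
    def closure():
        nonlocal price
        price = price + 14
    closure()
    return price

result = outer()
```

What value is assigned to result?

Step 1: outer() sets price = 26.
Step 2: closure() uses nonlocal to modify price in outer's scope: price = 26 + 14 = 40.
Step 3: outer() returns the modified price = 40

The answer is 40.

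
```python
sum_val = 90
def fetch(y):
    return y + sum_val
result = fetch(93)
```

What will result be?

Step 1: sum_val = 90 is defined globally.
Step 2: fetch(93) uses parameter y = 93 and looks up sum_val from global scope = 90.
Step 3: result = 93 + 90 = 183

The answer is 183.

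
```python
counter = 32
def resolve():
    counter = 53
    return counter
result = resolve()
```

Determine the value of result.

Step 1: Global counter = 32.
Step 2: resolve() creates local counter = 53, shadowing the global.
Step 3: Returns local counter = 53. result = 53

The answer is 53.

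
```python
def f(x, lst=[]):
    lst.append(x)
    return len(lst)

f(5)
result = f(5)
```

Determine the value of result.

Step 1: Mutable default list persists between calls.
Step 2: First call: lst = [5], len = 1. Second call: lst = [5, 5], len = 2.
Step 3: result = 2

The answer is 2.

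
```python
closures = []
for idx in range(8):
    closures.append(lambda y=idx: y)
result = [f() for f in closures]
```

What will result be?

Step 1: Default arg y=idx captures idx at each iteration.
Step 2: Each lambda has its own default: 0, 1, ..., 7.
Step 3: result = [0, 1, 2, 3, 4, 5, 6, 7]

The answer is [0, 1, 2, 3, 4, 5, 6, 7].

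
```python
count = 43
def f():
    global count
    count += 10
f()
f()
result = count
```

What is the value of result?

Step 1: count = 43.
Step 2: First f(): count = 43 + 10 = 53.
Step 3: Second f(): count = 53 + 10 = 63. result = 63

The answer is 63.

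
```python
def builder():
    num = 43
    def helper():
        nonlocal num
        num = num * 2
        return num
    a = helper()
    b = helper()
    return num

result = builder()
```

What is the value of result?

Step 1: num starts at 43.
Step 2: First helper(): num = 43 * 2 = 86.
Step 3: Second helper(): num = 86 * 2 = 172.
Step 4: result = 172

The answer is 172.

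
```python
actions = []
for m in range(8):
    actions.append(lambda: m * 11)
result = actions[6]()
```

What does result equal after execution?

Step 1: All lambdas reference the same variable m (late binding).
Step 2: After the loop, m = 7. Every lambda returns m * 11.
Step 3: actions[6]() = 7 * 11 = 77

The answer is 77.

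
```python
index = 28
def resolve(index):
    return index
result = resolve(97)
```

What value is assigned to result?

Step 1: Global index = 28.
Step 2: resolve(97) takes parameter index = 97, which shadows the global.
Step 3: result = 97

The answer is 97.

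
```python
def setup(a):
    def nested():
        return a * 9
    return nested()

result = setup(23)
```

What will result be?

Step 1: setup(23) binds parameter a = 23.
Step 2: nested() accesses a = 23 from enclosing scope.
Step 3: result = 23 * 9 = 207

The answer is 207.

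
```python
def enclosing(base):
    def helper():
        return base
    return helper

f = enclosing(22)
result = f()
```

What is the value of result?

Step 1: enclosing(22) creates closure capturing base = 22.
Step 2: f() returns the captured base = 22.
Step 3: result = 22

The answer is 22.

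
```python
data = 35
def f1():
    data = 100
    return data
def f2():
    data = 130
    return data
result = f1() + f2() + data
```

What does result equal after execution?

Step 1: Each function shadows global data with its own local.
Step 2: f1() returns 100, f2() returns 130.
Step 3: Global data = 35 is unchanged. result = 100 + 130 + 35 = 265

The answer is 265.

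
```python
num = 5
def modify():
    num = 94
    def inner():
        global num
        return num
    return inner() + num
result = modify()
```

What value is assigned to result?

Step 1: Global num = 5. modify() shadows with local num = 94.
Step 2: inner() uses global keyword, so inner() returns global num = 5.
Step 3: modify() returns 5 + 94 = 99

The answer is 99.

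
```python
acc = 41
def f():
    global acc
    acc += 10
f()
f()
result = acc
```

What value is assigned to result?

Step 1: acc = 41.
Step 2: First f(): acc = 41 + 10 = 51.
Step 3: Second f(): acc = 51 + 10 = 61. result = 61

The answer is 61.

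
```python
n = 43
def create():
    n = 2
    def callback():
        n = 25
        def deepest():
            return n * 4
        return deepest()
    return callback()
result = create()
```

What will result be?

Step 1: deepest() looks up n through LEGB: not local, finds n = 25 in enclosing callback().
Step 2: Returns 25 * 4 = 100.
Step 3: result = 100

The answer is 100.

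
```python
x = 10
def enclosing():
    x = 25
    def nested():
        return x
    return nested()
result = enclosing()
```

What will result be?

Step 1: x = 10 globally, but enclosing() defines x = 25 locally.
Step 2: nested() looks up x. Not in local scope, so checks enclosing scope (enclosing) and finds x = 25.
Step 3: result = 25

The answer is 25.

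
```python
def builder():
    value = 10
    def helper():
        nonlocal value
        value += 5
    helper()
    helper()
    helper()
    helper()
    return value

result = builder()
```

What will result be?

Step 1: value starts at 10.
Step 2: helper() is called 4 times, each adding 5.
Step 3: value = 10 + 5 * 4 = 30

The answer is 30.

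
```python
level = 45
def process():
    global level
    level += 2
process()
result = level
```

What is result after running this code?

Step 1: level = 45 globally.
Step 2: process() modifies global level: level += 2 = 47.
Step 3: result = 47

The answer is 47.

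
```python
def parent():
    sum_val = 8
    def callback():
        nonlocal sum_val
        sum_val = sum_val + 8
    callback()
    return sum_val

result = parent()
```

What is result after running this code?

Step 1: parent() sets sum_val = 8.
Step 2: callback() uses nonlocal to modify sum_val in parent's scope: sum_val = 8 + 8 = 16.
Step 3: parent() returns the modified sum_val = 16

The answer is 16.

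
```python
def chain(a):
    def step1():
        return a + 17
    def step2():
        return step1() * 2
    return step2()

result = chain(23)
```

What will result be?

Step 1: chain(23) captures a = 23.
Step 2: step2() calls step1() which returns 23 + 17 = 40.
Step 3: step2() returns 40 * 2 = 80

The answer is 80.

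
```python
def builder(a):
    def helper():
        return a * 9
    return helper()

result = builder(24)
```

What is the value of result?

Step 1: builder(24) binds parameter a = 24.
Step 2: helper() accesses a = 24 from enclosing scope.
Step 3: result = 24 * 9 = 216

The answer is 216.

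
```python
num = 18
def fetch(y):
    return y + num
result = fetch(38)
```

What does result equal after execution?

Step 1: num = 18 is defined globally.
Step 2: fetch(38) uses parameter y = 38 and looks up num from global scope = 18.
Step 3: result = 38 + 18 = 56

The answer is 56.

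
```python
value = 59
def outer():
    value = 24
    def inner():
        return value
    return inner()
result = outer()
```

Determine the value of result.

Step 1: value = 59 globally, but outer() defines value = 24 locally.
Step 2: inner() looks up value. Not in local scope, so checks enclosing scope (outer) and finds value = 24.
Step 3: result = 24

The answer is 24.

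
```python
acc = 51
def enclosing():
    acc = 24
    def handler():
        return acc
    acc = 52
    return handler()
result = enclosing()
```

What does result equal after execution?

Step 1: enclosing() sets acc = 24, then later acc = 52.
Step 2: handler() is called after acc is reassigned to 52. Closures capture variables by reference, not by value.
Step 3: result = 52

The answer is 52.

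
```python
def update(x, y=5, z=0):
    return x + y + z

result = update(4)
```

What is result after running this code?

Step 1: update(4) uses defaults y = 5, z = 0.
Step 2: Returns 4 + 5 + 0 = 9.
Step 3: result = 9

The answer is 9.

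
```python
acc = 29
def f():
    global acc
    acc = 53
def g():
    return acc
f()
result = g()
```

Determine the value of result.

Step 1: acc = 29.
Step 2: f() sets global acc = 53.
Step 3: g() reads global acc = 53. result = 53

The answer is 53.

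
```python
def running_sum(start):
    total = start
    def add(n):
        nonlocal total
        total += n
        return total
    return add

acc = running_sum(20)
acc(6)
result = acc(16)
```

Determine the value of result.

Step 1: running_sum(20) creates closure with total = 20.
Step 2: First acc(6): total = 20 + 6 = 26.
Step 3: Second acc(16): total = 26 + 16 = 42. result = 42

The answer is 42.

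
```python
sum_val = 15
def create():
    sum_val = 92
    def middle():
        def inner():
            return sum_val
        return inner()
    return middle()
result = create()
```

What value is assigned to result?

Step 1: create() defines sum_val = 92. middle() and inner() have no local sum_val.
Step 2: inner() checks local (none), enclosing middle() (none), enclosing create() and finds sum_val = 92.
Step 3: result = 92

The answer is 92.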